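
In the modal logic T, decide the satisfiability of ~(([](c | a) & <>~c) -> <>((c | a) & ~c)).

1. ~(([](c | a) & <>~c) -> <>((c | a) & ~c)), 0
2. [](c | a) & <>~c, 0
3. ~<>((c | a) & ~c), 0
4. [](c | a), 0
5. <>~c, 0
6. ~((c | a) & ~c), 0
7. c | a, 0
8. c, 0
9. a, 0
10. ~c, 1
11. ~((c | a) & ~c), 1
12. c | a, 1
13. ~(c | a), 1
14. ~a, 1
15. a, 1
Accessibility: 0R0, 0R1, 1R1
Branch closes: a and ~a both at 1.
Every branch closes; the branch above is one of them.

Unsatisfiable (every branch closes)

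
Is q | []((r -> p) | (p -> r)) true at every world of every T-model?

Yes, valid

Tableau for the negation ~(q | []((r -> p) | (p -> r))):
1. ~(q | []((r -> p) | (p -> r))), w0
2. ~q, w0
3. ~[]((r -> p) | (p -> r)), w0
4. ~((r -> p) | (p -> r)), w1
5. ~(r -> p), w1
6. ~(p -> r), w1
7. r, w1
8. ~p, w1
9. p, w1
10. ~r, w1
Accessibility: w0Rw0, w0Rw1, w1Rw1
Branch closes: p and ~p both at w1.
All branches of the negation close; one closing branch shown above.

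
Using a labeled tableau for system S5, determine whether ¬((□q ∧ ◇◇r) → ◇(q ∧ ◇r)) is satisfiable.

1. ¬((□q ∧ ◇◇r) → ◇(q ∧ ◇r)), w0
2. □q ∧ ◇◇r, w0   [¬→-rule on 1]
3. ¬◇(q ∧ ◇r), w0   [¬→-rule on 1]
4. □q, w0   [∧-rule on 2]
5. ◇◇r, w0   [∧-rule on 2]
6. ¬(q ∧ ◇r), w0   [¬◇-rule on 3 via w0Rw0]
7. q, w0   [□-rule on 4 via w0Rw0]
8. ¬◇r, w0   [¬∧-rule on 6 (branches; this branch)]
9. ¬r, w0   [¬◇-rule on 8 via w0Rw0]
10. ◇r, w1   [◇-rule on 5: fresh world w1, w0Rw1]
11. ¬(q ∧ ◇r), w1   [¬◇-rule on 3 via w0Rw1]
12. q, w1   [□-rule on 4 via w0Rw1]
13. ¬r, w1   [¬◇-rule on 8 via w0Rw1]
14. ¬◇r, w1   [¬∧-rule on 11 (branches; this branch)]
15. r, w2   [◇-rule on 10: fresh world w2, w1Rw2]
16. ¬(q ∧ ◇r), w2   [¬◇-rule on 3 via w0Rw2]
17. q, w2   [□-rule on 4 via w0Rw2]
18. ¬r, w2   [¬◇-rule on 8 via w0Rw2]
Accessibility: w0Rw0, w0Rw1, w0Rw2, w1Rw0, w1Rw1, w1Rw2, w2Rw0, w2Rw1, w2Rw2
Branch closes: r and ¬r both at w2.
Every branch closes; the branch above is one of them.

Unsatisfiable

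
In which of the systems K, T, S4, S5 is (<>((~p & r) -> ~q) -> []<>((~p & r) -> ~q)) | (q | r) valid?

S5

S4-tableau for the negation ~((<>((~p & r) -> ~q) -> []<>((~p & r) -> ~q)) | (q | r)):
1. ~((<>((~p & r) -> ~q) -> []<>((~p & r) -> ~q)) | (q | r)), u
2. ~(<>((~p & r) -> ~q) -> []<>((~p & r) -> ~q)), u
3. ~(q | r), u
4. <>((~p & r) -> ~q), u
5. ~[]<>((~p & r) -> ~q), u
6. ~q, u
7. ~r, u
8. (~p & r) -> ~q, v
9. ~q, v
10. ~<>((~p & r) -> ~q), w
11. ~((~p & r) -> ~q), w
12. ~p & r, w
13. q, w
14. ~p, w
15. r, w
Accessibility: uRu, uRv, uRw, vRv, wRw
Complete open branch: countermodel on an S4-frame, so not valid in S4, nor in K, T (the same frame is also a K-frame and a T-frame).
S5-tableau for the negation ~((<>((~p & r) -> ~q) -> []<>((~p & r) -> ~q)) | (q | r)):
1. ~((<>((~p & r) -> ~q) -> []<>((~p & r) -> ~q)) | (q | r)), u
2. ~(<>((~p & r) -> ~q) -> []<>((~p & r) -> ~q)), u
3. ~(q | r), u
4. <>((~p & r) -> ~q), u
5. ~[]<>((~p & r) -> ~q), u
6. ~q, u
7. ~r, u
8. (~p & r) -> ~q, v
9. ~(~p & r), v
10. ~r, v
11. ~<>((~p & r) -> ~q), w
12. ~((~p & r) -> ~q), u
13. ~p & r, u
14. q, u
Accessibility: uRu, uRv, uRw, vRu, vRv, vRw, wRu, wRv, wRw
Branch closes: q and ~q both at u.
Every branch closes (one shown): valid in S5.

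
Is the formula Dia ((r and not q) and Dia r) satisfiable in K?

Satisfiable (open branch found)

1. Dia ((r and not q) and Dia r), u
2. (r and not q) and Dia r, v
3. r and not q, v
4. Dia r, v
5. r, v
6. not q, v
7. r, w
Accessibility: uRv, vRw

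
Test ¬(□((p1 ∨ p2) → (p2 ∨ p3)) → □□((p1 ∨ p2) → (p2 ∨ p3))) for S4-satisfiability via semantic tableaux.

1. ¬(□((p1 ∨ p2) → (p2 ∨ p3)) → □□((p1 ∨ p2) → (p2 ∨ p3))), w0
2. □((p1 ∨ p2) → (p2 ∨ p3)), w0
3. ¬□□((p1 ∨ p2) → (p2 ∨ p3)), w0
4. (p1 ∨ p2) → (p2 ∨ p3), w0
5. p2 ∨ p3, w0
6. p3, w0
7. ¬□((p1 ∨ p2) → (p2 ∨ p3)), w1
8. (p1 ∨ p2) → (p2 ∨ p3), w1
9. p2 ∨ p3, w1
10. p3, w1
11. ¬((p1 ∨ p2) → (p2 ∨ p3)), w2
12. p1 ∨ p2, w2
13. ¬(p2 ∨ p3), w2
14. ¬p2, w2
15. ¬p3, w2
16. (p1 ∨ p2) → (p2 ∨ p3), w2
17. p1, w2
18. p2 ∨ p3, w2
19. p3, w2
Accessibility: w0Rw0, w0Rw1, w0Rw2, w1Rw1, w1Rw2, w2Rw2
Branch closes: p3 and ¬p3 both at w2.
(One branch shown.) All branches close.

No, unsatisfiable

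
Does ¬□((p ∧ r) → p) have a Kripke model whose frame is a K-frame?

No, unsatisfiable

1. ¬□((p ∧ r) → p), w0
2. ¬((p ∧ r) → p), w1
3. p ∧ r, w1
4. ¬p, w1
5. p, w1
6. r, w1
Accessibility: w0Rw1
Branch closes: p and ¬p both at w1.
Every branch closes; the branch above is one of them.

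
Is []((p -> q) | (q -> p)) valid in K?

Tableau for the negation ~[]((p -> q) | (q -> p)):
1. ~[]((p -> q) | (q -> p)), 0
2. ~((p -> q) | (q -> p)), 1
3. ~(p -> q), 1
4. ~(q -> p), 1
5. p, 1
6. ~q, 1
7. q, 1
8. ~p, 1
Accessibility: 0R1
Branch closes: q and ~q both at 1.
All branches of the negation close; one closing branch shown above.

Valid in K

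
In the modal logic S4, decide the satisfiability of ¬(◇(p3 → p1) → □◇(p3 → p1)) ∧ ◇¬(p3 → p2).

Yes, satisfiable

1. ¬(◇(p3 → p1) → □◇(p3 → p1)) ∧ ◇¬(p3 → p2), w0
2. ¬(◇(p3 → p1) → □◇(p3 → p1)), w0
3. ◇¬(p3 → p2), w0
4. ◇(p3 → p1), w0
5. ¬□◇(p3 → p1), w0
6. ¬(p3 → p2), w1
7. p3, w1
8. ¬p2, w1
9. p3 → p1, w2
10. p1, w2
11. ¬◇(p3 → p1), w3
12. ¬(p3 → p1), w3
13. p3, w3
14. ¬p1, w3
Accessibility: w0Rw0, w0Rw1, w0Rw2, w0Rw3, w1Rw1, w2Rw2, w3Rw3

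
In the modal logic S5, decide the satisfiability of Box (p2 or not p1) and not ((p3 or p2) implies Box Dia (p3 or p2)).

1. Box (p2 or not p1) and not ((p3 or p2) implies Box Dia (p3 or p2)), u
2. Box (p2 or not p1), u
3. not ((p3 or p2) implies Box Dia (p3 or p2)), u
4. p3 or p2, u
5. not Box Dia (p3 or p2), u
6. p2 or not p1, u
7. p2, u
8. not p1, u
9. not Dia (p3 or p2), v
10. p2 or not p1, v
11. not (p3 or p2), u
12. not p3, u
13. not p2, u
Accessibility: uRu, uRv, vRu, vRv
Branch closes: p2 and not p2 both at u.
(One branch shown.) All branches close.

No, unsatisfiable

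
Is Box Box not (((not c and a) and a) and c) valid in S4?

Tableau for the negation not Box Box not (((not c and a) and a) and c):
1. not Box Box not (((not c and a) and a) and c), u
2. not Box not (((not c and a) and a) and c), v
3. ((not c and a) and a) and c, w
4. (not c and a) and a, w
5. c, w
6. not c and a, w
7. a, w
8. not c, w
Accessibility: uRu, uRv, uRw, vRv, vRw, wRw
Branch closes: c and not c both at w.
Every branch of the negation's tableau closes; the branch above is one of them.

Yes, valid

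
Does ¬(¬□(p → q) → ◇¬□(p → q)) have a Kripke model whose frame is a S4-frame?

1. ¬(¬□(p → q) → ◇¬□(p → q)), 0
2. ¬□(p → q), 0
3. ¬◇¬□(p → q), 0
4. □(p → q), 0
5. p → q, 0
6. q, 0
7. ¬(p → q), 1
8. p, 1
9. ¬q, 1
10. □(p → q), 1
11. p → q, 1
12. q, 1
Accessibility: 0R0, 0R1, 1R1
Branch closes: q and ¬q both at 1.
Every branch closes; the branch above is one of them.

Unsatisfiable (every branch closes)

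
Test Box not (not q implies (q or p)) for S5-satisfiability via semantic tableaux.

Satisfiable (open branch found)

1. Box not (not q implies (q or p)), 0
2. not (not q implies (q or p)), 0
3. not q, 0
4. not (q or p), 0
5. not p, 0
Accessibility: 0R0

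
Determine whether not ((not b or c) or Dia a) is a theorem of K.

Not valid

Tableau for the negation (not b or c) or Dia a:
1. (not b or c) or Dia a, 0
2. Dia a, 0   [or-rule on 1 (branches; this branch)]
3. a, 1   [Dia-rule on 2: fresh world 1, 0R1]
Accessibility: 0R1
The negation has an open branch (countermodel exists).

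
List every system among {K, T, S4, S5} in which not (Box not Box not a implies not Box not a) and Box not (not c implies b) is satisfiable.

K

T-tableau for the formula:
1. not (Box not Box not a implies not Box not a) and Box not (not c implies b), w0
2. not (Box not Box not a implies not Box not a), w0   [and-rule on 1]
3. Box not (not c implies b), w0   [and-rule on 1]
4. Box not Box not a, w0   [neg-implies-rule on 2]
5. Box not a, w0   [neg-implies-rule on 2]
6. not (not c implies b), w0   [Box-rule on 3 via w0Rw0]
7. not c, w0   [neg-implies-rule on 6]
8. not b, w0   [neg-implies-rule on 6]
9. not Box not a, w0   [Box-rule on 4 via w0Rw0]
10. not a, w0   [Box-rule on 5 via w0Rw0]
11. a, w1   [neg-Box-rule on 9: fresh world w1, w0Rw1]
12. not (not c implies b), w1   [Box-rule on 3 via w0Rw1]
13. not c, w1   [neg-implies-rule on 12]
14. not b, w1   [neg-implies-rule on 12]
15. not Box not a, w1   [Box-rule on 4 via w0Rw1]
16. not a, w1   [Box-rule on 5 via w0Rw1]
Accessibility: w0Rw0, w0Rw1, w1Rw1
Branch closes: a and not a both at w1.
Every branch closes (one shown): unsatisfiable in T, hence also in S4, S5 (every S4/S5-frame is a T-frame).
K-tableau for the formula:
1. not (Box not Box not a implies not Box not a) and Box not (not c implies b), w0
2. not (Box not Box not a implies not Box not a), w0   [and-rule on 1]
3. Box not (not c implies b), w0   [and-rule on 1]
4. Box not Box not a, w0   [neg-implies-rule on 2]
5. Box not a, w0   [neg-implies-rule on 2]
Complete open branch: satisfiable in K.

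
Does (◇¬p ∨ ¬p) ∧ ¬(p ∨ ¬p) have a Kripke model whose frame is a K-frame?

1. (◇¬p ∨ ¬p) ∧ ¬(p ∨ ¬p), 0
2. ◇¬p ∨ ¬p, 0   [∧-rule on 1]
3. ¬(p ∨ ¬p), 0   [∧-rule on 1]
4. ¬p, 0   [¬∨-rule on 3]
5. p, 0   [¬∨-rule on 3]
Branch closes: p and ¬p both at 0.
Every branch closes; the branch above is one of them.

Unsatisfiable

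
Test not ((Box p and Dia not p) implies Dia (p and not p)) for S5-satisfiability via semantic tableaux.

1. not ((Box p and Dia not p) implies Dia (p and not p)), w0
2. Box p and Dia not p, w0
3. not Dia (p and not p), w0
4. Box p, w0
5. Dia not p, w0
6. not (p and not p), w0
7. p, w0
8. not p, w1
9. not (p and not p), w1
10. p, w1
Accessibility: w0Rw0, w0Rw1, w1Rw0, w1Rw1
Branch closes: p and not p both at w1.
(One branch shown.) All branches close.

Unsatisfiable (every branch closes)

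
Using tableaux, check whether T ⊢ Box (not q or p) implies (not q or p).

Yes, valid

Tableau for the negation not (Box (not q or p) implies (not q or p)):
1. not (Box (not q or p) implies (not q or p)), w0
2. Box (not q or p), w0
3. not (not q or p), w0
4. q, w0
5. not p, w0
6. not q or p, w0
7. p, w0
Accessibility: w0Rw0
Branch closes: p and not p both at w0.
Every branch of the negation's tableau closes; the branch above is one of them.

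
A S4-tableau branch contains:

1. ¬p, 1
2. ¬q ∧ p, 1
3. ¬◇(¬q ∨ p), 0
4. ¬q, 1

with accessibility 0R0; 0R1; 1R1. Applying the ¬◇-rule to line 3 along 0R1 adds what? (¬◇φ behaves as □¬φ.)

¬◇φ behaves as □¬φ: propagate the negated body to each accessible world.

¬(¬q ∨ p), 1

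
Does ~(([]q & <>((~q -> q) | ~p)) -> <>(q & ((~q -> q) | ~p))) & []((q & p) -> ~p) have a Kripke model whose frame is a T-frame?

1. ~(([]q & <>((~q -> q) | ~p)) -> <>(q & ((~q -> q) | ~p))) & []((q & p) -> ~p), w0
2. ~(([]q & <>((~q -> q) | ~p)) -> <>(q & ((~q -> q) | ~p))), w0
3. []((q & p) -> ~p), w0
4. []q & <>((~q -> q) | ~p), w0
5. ~<>(q & ((~q -> q) | ~p)), w0
6. []q, w0
7. <>((~q -> q) | ~p), w0
8. (q & p) -> ~p, w0
9. ~(q & ((~q -> q) | ~p)), w0
10. q, w0
11. ~(q & p), w0
12. ~((~q -> q) | ~p), w0
13. ~(~q -> q), w0
14. p, w0
15. ~q, w0
Accessibility: w0Rw0
Branch closes: q and ~q both at w0.
(One branch shown.) All branches close.

Unsatisfiable (every branch closes)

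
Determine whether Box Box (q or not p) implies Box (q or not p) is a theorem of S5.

Yes, valid

Tableau for the negation not (Box Box (q or not p) implies Box (q or not p)):
1. not (Box Box (q or not p) implies Box (q or not p)), u
2. Box Box (q or not p), u   [neg-implies-rule on 1]
3. not Box (q or not p), u   [neg-implies-rule on 1]
4. Box (q or not p), u   [Box-rule on 2 via uRu]
5. q or not p, u   [Box-rule on 4 via uRu]
6. not p, u   [or-rule on 5 (branches; this branch)]
7. not (q or not p), v   [neg-Box-rule on 3: fresh world v, uRv]
8. not q, v   [neg-or-rule on 7]
9. p, v   [neg-or-rule on 7]
10. Box (q or not p), v   [Box-rule on 2 via uRv]
11. q or not p, v   [Box-rule on 4 via uRv]
12. not p, v   [or-rule on 11 (branches; this branch)]
Accessibility: uRu, uRv, vRu, vRv
Branch closes: p and not p both at v.
All branches of the negation close; one closing branch shown above.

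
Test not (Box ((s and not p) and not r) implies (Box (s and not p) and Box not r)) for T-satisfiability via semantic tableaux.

Unsatisfiable

1. not (Box ((s and not p) and not r) implies (Box (s and not p) and Box not r)), 0
2. Box ((s and not p) and not r), 0
3. not (Box (s and not p) and Box not r), 0
4. (s and not p) and not r, 0
5. s and not p, 0
6. not r, 0
7. s, 0
8. not p, 0
9. not Box (s and not p), 0
10. not (s and not p), 1
11. (s and not p) and not r, 1
12. s and not p, 1
13. not r, 1
14. s, 1
15. not p, 1
16. p, 1
Accessibility: 0R0, 0R1, 1R1
Branch closes: p and not p both at 1.
(One branch shown.) All branches close.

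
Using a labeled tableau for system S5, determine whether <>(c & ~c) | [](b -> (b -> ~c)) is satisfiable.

1. <>(c & ~c) | [](b -> (b -> ~c)), w0
2. [](b -> (b -> ~c)), w0   [|-rule on 1 (branches; this branch)]
3. b -> (b -> ~c), w0   [[]-rule on 2 via w0Rw0]
4. b -> ~c, w0   [->-rule on 3 (branches; this branch)]
5. ~c, w0   [->-rule on 4 (branches; this branch)]
Accessibility: w0Rw0

Satisfiable (open branch found)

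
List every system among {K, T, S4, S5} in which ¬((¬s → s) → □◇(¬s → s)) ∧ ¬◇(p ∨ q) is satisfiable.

K, T, S4

S5-tableau for the formula:
1. ¬((¬s → s) → □◇(¬s → s)) ∧ ¬◇(p ∨ q), 0
2. ¬((¬s → s) → □◇(¬s → s)), 0
3. ¬◇(p ∨ q), 0
4. ¬s → s, 0
5. ¬□◇(¬s → s), 0
6. ¬(p ∨ q), 0
7. ¬p, 0
8. ¬q, 0
9. s, 0
10. ¬◇(¬s → s), 1
11. ¬(p ∨ q), 1
12. ¬p, 1
13. ¬q, 1
14. ¬(¬s → s), 0
15. ¬s, 0
Accessibility: 0R0, 0R1, 1R0, 1R1
Branch closes: s and ¬s both at 0.
Every branch closes (one shown): unsatisfiable in S5.
S4-tableau for the formula:
1. ¬((¬s → s) → □◇(¬s → s)) ∧ ¬◇(p ∨ q), 0
2. ¬((¬s → s) → □◇(¬s → s)), 0
3. ¬◇(p ∨ q), 0
4. ¬s → s, 0
5. ¬□◇(¬s → s), 0
6. ¬(p ∨ q), 0
7. ¬p, 0
8. ¬q, 0
9. s, 0
10. ¬◇(¬s → s), 1
11. ¬(p ∨ q), 1
12. ¬p, 1
13. ¬q, 1
14. ¬(¬s → s), 1
15. ¬s, 1
Accessibility: 0R0, 0R1, 1R1
Complete open branch: satisfiable in S4, hence also in K, T (this S4-model is also a K-model and a T-model).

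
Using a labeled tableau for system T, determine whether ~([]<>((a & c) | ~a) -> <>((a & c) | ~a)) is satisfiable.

Unsatisfiable

1. ~([]<>((a & c) | ~a) -> <>((a & c) | ~a)), w0
2. []<>((a & c) | ~a), w0
3. ~<>((a & c) | ~a), w0
4. <>((a & c) | ~a), w0
5. ~((a & c) | ~a), w0
6. ~(a & c), w0
7. a, w0
8. ~c, w0
9. (a & c) | ~a, w1
10. <>((a & c) | ~a), w1
11. ~((a & c) | ~a), w1
12. ~(a & c), w1
13. a, w1
14. a & c, w1
15. c, w1
16. ~c, w1
Accessibility: w0Rw0, w0Rw1, w1Rw1
Branch closes: c and ~c both at w1.
Every branch closes; the branch above is one of them.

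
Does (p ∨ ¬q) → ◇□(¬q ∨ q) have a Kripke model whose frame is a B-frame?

1. (p ∨ ¬q) → ◇□(¬q ∨ q), w0
2. ◇□(¬q ∨ q), w0
3. □(¬q ∨ q), w1
4. ¬q ∨ q, w0
5. ¬q ∨ q, w1
6. q, w0
7. q, w1
Accessibility: w0Rw0, w0Rw1, w1Rw0, w1Rw1

Satisfiable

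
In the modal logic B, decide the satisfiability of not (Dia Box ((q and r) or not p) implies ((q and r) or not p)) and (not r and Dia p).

Unsatisfiable

1. not (Dia Box ((q and r) or not p) implies ((q and r) or not p)) and (not r and Dia p), u
2. not (Dia Box ((q and r) or not p) implies ((q and r) or not p)), u   [and-rule on 1]
3. not r and Dia p, u   [and-rule on 1]
4. Dia Box ((q and r) or not p), u   [neg-implies-rule on 2]
5. not ((q and r) or not p), u   [neg-implies-rule on 2]
6. not r, u   [and-rule on 3]
7. Dia p, u   [and-rule on 3]
8. not (q and r), u   [neg-or-rule on 5]
9. p, u   [neg-or-rule on 5]
10. Box ((q and r) or not p), v   [Dia-rule on 4: fresh world v, uRv]
11. (q and r) or not p, u   [Box-rule on 10 via vRu]
12. (q and r) or not p, v   [Box-rule on 10 via vRv]
13. q and r, u   [or-rule on 11 (branches; this branch)]
14. q, u   [and-rule on 13]
15. r, u   [and-rule on 13]
Accessibility: uRu, uRv, vRu, vRv
Branch closes: r and not r both at u.
(One branch shown.) All branches close.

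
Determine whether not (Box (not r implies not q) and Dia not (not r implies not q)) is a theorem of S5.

Tableau for the negation Box (not r implies not q) and Dia not (not r implies not q):
1. Box (not r implies not q) and Dia not (not r implies not q), w0
2. Box (not r implies not q), w0   [and-rule on 1]
3. Dia not (not r implies not q), w0   [and-rule on 1]
4. not r implies not q, w0   [Box-rule on 2 via w0Rw0]
5. not q, w0   [implies-rule on 4 (branches; this branch)]
6. not (not r implies not q), w1   [Dia-rule on 3: fresh world w1, w0Rw1]
7. not r, w1   [neg-implies-rule on 6]
8. q, w1   [neg-implies-rule on 6]
9. not r implies not q, w1   [Box-rule on 2 via w0Rw1]
10. not q, w1   [implies-rule on 9 (branches; this branch)]
Accessibility: w0Rw0, w0Rw1, w1Rw0, w1Rw1
Branch closes: q and not q both at w1.
Every branch of the negation's tableau closes; the branch above is one of them.

Yes, valid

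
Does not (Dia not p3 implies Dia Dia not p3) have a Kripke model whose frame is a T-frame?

1. not (Dia not p3 implies Dia Dia not p3), 0
2. Dia not p3, 0
3. not Dia Dia not p3, 0
4. not Dia not p3, 0
5. p3, 0
6. not p3, 1
7. not Dia not p3, 1
8. p3, 1
Accessibility: 0R0, 0R1, 1R1
Branch closes: p3 and not p3 both at 1.
(One branch shown.) All branches close.

No, unsatisfiable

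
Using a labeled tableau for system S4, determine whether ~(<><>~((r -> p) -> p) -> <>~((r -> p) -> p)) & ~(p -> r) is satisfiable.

1. ~(<><>~((r -> p) -> p) -> <>~((r -> p) -> p)) & ~(p -> r), w0
2. ~(<><>~((r -> p) -> p) -> <>~((r -> p) -> p)), w0
3. ~(p -> r), w0
4. <><>~((r -> p) -> p), w0
5. ~<>~((r -> p) -> p), w0
6. p, w0
7. ~r, w0
8. (r -> p) -> p, w0
9. <>~((r -> p) -> p), w1
10. (r -> p) -> p, w1
11. ~(r -> p), w1
12. r, w1
13. ~p, w1
14. ~((r -> p) -> p), w2
15. r -> p, w2
16. ~p, w2
17. (r -> p) -> p, w2
18. ~r, w2
19. ~(r -> p), w2
20. r, w2
Accessibility: w0Rw0, w0Rw1, w0Rw2, w1Rw1, w1Rw2, w2Rw2
Branch closes: r and ~r both at w2.
(One branch shown.) All branches close.

No, unsatisfiable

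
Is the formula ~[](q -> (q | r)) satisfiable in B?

1. ~[](q -> (q | r)), 0
2. ~(q -> (q | r)), 1   [~[]-rule on 1: fresh world 1, 0R1]
3. q, 1   [~->-rule on 2]
4. ~(q | r), 1   [~->-rule on 2]
5. ~q, 1   [~|-rule on 4]
6. ~r, 1   [~|-rule on 4]
Accessibility: 0R0, 0R1, 1R0, 1R1
Branch closes: q and ~q both at 1.
(One branch shown.) All branches close.

Unsatisfiable (every branch closes)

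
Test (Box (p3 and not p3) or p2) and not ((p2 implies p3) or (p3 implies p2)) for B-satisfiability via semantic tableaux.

1. (Box (p3 and not p3) or p2) and not ((p2 implies p3) or (p3 implies p2)), w0
2. Box (p3 and not p3) or p2, w0   [and-rule on 1]
3. not ((p2 implies p3) or (p3 implies p2)), w0   [and-rule on 1]
4. not (p2 implies p3), w0   [neg-or-rule on 3]
5. not (p3 implies p2), w0   [neg-or-rule on 3]
6. p2, w0   [neg-implies-rule on 4]
7. not p3, w0   [neg-implies-rule on 4]
8. p3, w0   [neg-implies-rule on 5]
9. not p2, w0   [neg-implies-rule on 5]
Accessibility: w0Rw0
Branch closes: p3 and not p3 both at w0.
Every branch closes; the branch above is one of them.

No, unsatisfiable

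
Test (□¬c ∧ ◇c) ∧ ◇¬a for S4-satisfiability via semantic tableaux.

Unsatisfiable

1. (□¬c ∧ ◇c) ∧ ◇¬a, 0
2. □¬c ∧ ◇c, 0   [∧-rule on 1]
3. ◇¬a, 0   [∧-rule on 1]
4. □¬c, 0   [∧-rule on 2]
5. ◇c, 0   [∧-rule on 2]
6. ¬c, 0   [□-rule on 4 via 0R0]
7. ¬a, 1   [◇-rule on 3: fresh world 1, 0R1]
8. ¬c, 1   [□-rule on 4 via 0R1]
9. c, 2   [◇-rule on 5: fresh world 2, 0R2]
10. ¬c, 2   [□-rule on 4 via 0R2]
Accessibility: 0R0, 0R1, 0R2, 1R1, 2R2
Branch closes: c and ¬c both at 2.
(One branch shown.) All branches close.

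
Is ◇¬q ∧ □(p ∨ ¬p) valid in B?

Tableau for the negation ¬(◇¬q ∧ □(p ∨ ¬p)):
1. ¬(◇¬q ∧ □(p ∨ ¬p)), 0
2. ¬◇¬q, 0   [¬∧-rule on 1 (branches; this branch)]
3. q, 0   [¬◇-rule on 2 via 0R0]
Accessibility: 0R0
The negation has an open branch (countermodel exists).

Not valid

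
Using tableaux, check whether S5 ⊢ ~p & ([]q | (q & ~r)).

Tableau for the negation ~(~p & ([]q | (q & ~r))):
1. ~(~p & ([]q | (q & ~r))), u
2. ~([]q | (q & ~r)), u
3. ~[]q, u
4. ~(q & ~r), u
5. r, u
6. ~q, v
Accessibility: uRu, uRv, vRu, vRv
The negation has an open branch (countermodel exists).

Invalid (countermodel exists)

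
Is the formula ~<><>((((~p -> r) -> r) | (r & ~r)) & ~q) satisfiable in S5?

1. ~<><>((((~p -> r) -> r) | (r & ~r)) & ~q), 0
2. ~<>((((~p -> r) -> r) | (r & ~r)) & ~q), 0
3. ~((((~p -> r) -> r) | (r & ~r)) & ~q), 0
4. q, 0
Accessibility: 0R0

Yes, satisfiable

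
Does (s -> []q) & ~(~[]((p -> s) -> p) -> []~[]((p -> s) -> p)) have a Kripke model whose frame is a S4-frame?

Satisfiable (open branch found)

1. (s -> []q) & ~(~[]((p -> s) -> p) -> []~[]((p -> s) -> p)), w0
2. s -> []q, w0
3. ~(~[]((p -> s) -> p) -> []~[]((p -> s) -> p)), w0
4. ~[]((p -> s) -> p), w0
5. ~[]~[]((p -> s) -> p), w0
6. []q, w0
7. q, w0
8. ~((p -> s) -> p), w1
9. p -> s, w1
10. ~p, w1
11. q, w1
12. s, w1
13. []((p -> s) -> p), w2
14. q, w2
15. (p -> s) -> p, w2
16. p, w2
Accessibility: w0Rw0, w0Rw1, w0Rw2, w1Rw1, w2Rw2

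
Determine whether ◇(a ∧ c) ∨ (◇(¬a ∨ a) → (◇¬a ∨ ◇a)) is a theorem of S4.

Valid in S4

Tableau for the negation ¬(◇(a ∧ c) ∨ (◇(¬a ∨ a) → (◇¬a ∨ ◇a))):
1. ¬(◇(a ∧ c) ∨ (◇(¬a ∨ a) → (◇¬a ∨ ◇a))), u
2. ¬◇(a ∧ c), u
3. ¬(◇(¬a ∨ a) → (◇¬a ∨ ◇a)), u
4. ◇(¬a ∨ a), u
5. ¬(◇¬a ∨ ◇a), u
6. ¬◇¬a, u
7. ¬◇a, u
8. ¬(a ∧ c), u
9. a, u
10. ¬a, u
Accessibility: uRu
Branch closes: a and ¬a both at u.
All branches of the negation close; one closing branch shown above.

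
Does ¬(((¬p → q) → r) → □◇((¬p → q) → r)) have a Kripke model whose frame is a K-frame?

1. ¬(((¬p → q) → r) → □◇((¬p → q) → r)), u
2. (¬p → q) → r, u
3. ¬□◇((¬p → q) → r), u
4. r, u
5. ¬◇((¬p → q) → r), v
Accessibility: uRv

Satisfiable (open branch found)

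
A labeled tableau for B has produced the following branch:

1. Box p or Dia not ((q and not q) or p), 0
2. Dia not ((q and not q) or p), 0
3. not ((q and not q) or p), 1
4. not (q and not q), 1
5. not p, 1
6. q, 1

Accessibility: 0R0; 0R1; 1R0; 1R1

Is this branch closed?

There is no literal clash: for every atom and world, at most one sign appears.

Open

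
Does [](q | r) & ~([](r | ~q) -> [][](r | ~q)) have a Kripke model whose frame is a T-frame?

Satisfiable

1. [](q | r) & ~([](r | ~q) -> [][](r | ~q)), w0
2. [](q | r), w0
3. ~([](r | ~q) -> [][](r | ~q)), w0
4. [](r | ~q), w0
5. ~[][](r | ~q), w0
6. q | r, w0
7. r | ~q, w0
8. r, w0
9. ~q, w0
10. ~[](r | ~q), w1
11. q | r, w1
12. r | ~q, w1
13. r, w1
14. ~q, w1
15. ~(r | ~q), w2
16. ~r, w2
17. q, w2
Accessibility: w0Rw0, w0Rw1, w1Rw1, w1Rw2, w2Rw2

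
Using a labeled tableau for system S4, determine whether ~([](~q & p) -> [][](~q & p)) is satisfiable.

1. ~([](~q & p) -> [][](~q & p)), u
2. [](~q & p), u
3. ~[][](~q & p), u
4. ~q & p, u
5. ~q, u
6. p, u
7. ~[](~q & p), v
8. ~q & p, v
9. ~q, v
10. p, v
11. ~(~q & p), w
12. ~q & p, w
13. ~q, w
14. p, w
15. ~p, w
Accessibility: uRu, uRv, uRw, vRv, vRw, wRw
Branch closes: p and ~p both at w.
Every branch closes; the branch above is one of them.

Unsatisfiable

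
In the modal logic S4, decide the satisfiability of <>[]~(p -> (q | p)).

Unsatisfiable

1. <>[]~(p -> (q | p)), u
2. []~(p -> (q | p)), v
3. ~(p -> (q | p)), v
4. p, v
5. ~(q | p), v
6. ~q, v
7. ~p, v
Accessibility: uRu, uRv, vRv
Branch closes: p and ~p both at v.
Every branch closes; the branch above is one of them.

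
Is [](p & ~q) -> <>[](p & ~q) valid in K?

Tableau for the negation ~([](p & ~q) -> <>[](p & ~q)):
1. ~([](p & ~q) -> <>[](p & ~q)), 0
2. [](p & ~q), 0   [~->-rule on 1]
3. ~<>[](p & ~q), 0   [~->-rule on 1]
The negation has an open branch (countermodel exists).

Not valid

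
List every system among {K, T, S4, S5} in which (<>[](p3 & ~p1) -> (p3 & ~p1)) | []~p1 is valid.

S5-tableau for the negation ~((<>[](p3 & ~p1) -> (p3 & ~p1)) | []~p1):
1. ~((<>[](p3 & ~p1) -> (p3 & ~p1)) | []~p1), u
2. ~(<>[](p3 & ~p1) -> (p3 & ~p1)), u
3. ~[]~p1, u
4. <>[](p3 & ~p1), u
5. ~(p3 & ~p1), u
6. p1, u
7. p1, v
8. [](p3 & ~p1), w
9. p3 & ~p1, u
10. p3, u
11. ~p1, u
Accessibility: uRu, uRv, uRw, vRu, vRv, vRw, wRu, wRv, wRw
Branch closes: p1 and ~p1 both at u.
Every branch closes (one shown): valid in S5.
S4-tableau for the negation ~((<>[](p3 & ~p1) -> (p3 & ~p1)) | []~p1):
1. ~((<>[](p3 & ~p1) -> (p3 & ~p1)) | []~p1), u
2. ~(<>[](p3 & ~p1) -> (p3 & ~p1)), u
3. ~[]~p1, u
4. <>[](p3 & ~p1), u
5. ~(p3 & ~p1), u
6. p1, u
7. p1, v
8. [](p3 & ~p1), w
9. p3 & ~p1, w
10. p3, w
11. ~p1, w
Accessibility: uRu, uRv, uRw, vRv, wRw
Complete open branch: countermodel on an S4-frame, so not valid in S4, nor in K, T (the same frame is also a K-frame and a T-frame).

S5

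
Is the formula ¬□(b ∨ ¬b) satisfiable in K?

Unsatisfiable

1. ¬□(b ∨ ¬b), w0
2. ¬(b ∨ ¬b), w1   [¬□-rule on 1: fresh world w1, w0Rw1]
3. ¬b, w1   [¬∨-rule on 2]
4. b, w1   [¬∨-rule on 2]
Accessibility: w0Rw1
Branch closes: b and ¬b both at w1.
Every branch closes; the branch above is one of them.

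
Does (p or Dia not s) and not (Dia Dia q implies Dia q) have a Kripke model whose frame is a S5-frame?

Unsatisfiable (every branch closes)

1. (p or Dia not s) and not (Dia Dia q implies Dia q), u
2. p or Dia not s, u
3. not (Dia Dia q implies Dia q), u
4. Dia Dia q, u
5. not Dia q, u
6. not q, u
7. Dia not s, u
8. Dia q, v
9. not q, v
10. not s, w
11. not q, w
12. q, x
13. not q, x
Accessibility: uRu, uRv, uRw, uRx, vRu, vRv, vRw, vRx, wRu, wRv, wRw, wRx, xRu, xRv, xRw, xRx
Branch closes: q and not q both at x.
All branches of the tableau close; one closing branch shown above.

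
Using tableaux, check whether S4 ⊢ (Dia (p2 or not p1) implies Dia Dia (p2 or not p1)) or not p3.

Tableau for the negation not ((Dia (p2 or not p1) implies Dia Dia (p2 or not p1)) or not p3):
1. not ((Dia (p2 or not p1) implies Dia Dia (p2 or not p1)) or not p3), u
2. not (Dia (p2 or not p1) implies Dia Dia (p2 or not p1)), u
3. p3, u
4. Dia (p2 or not p1), u
5. not Dia Dia (p2 or not p1), u
6. not Dia (p2 or not p1), u
7. not (p2 or not p1), u
8. not p2, u
9. p1, u
10. p2 or not p1, v
11. not Dia (p2 or not p1), v
12. not (p2 or not p1), v
13. not p2, v
14. p1, v
15. not p1, v
Accessibility: uRu, uRv, vRv
Branch closes: p1 and not p1 both at v.
Every branch of the negation's tableau closes; the branch above is one of them.

Yes, valid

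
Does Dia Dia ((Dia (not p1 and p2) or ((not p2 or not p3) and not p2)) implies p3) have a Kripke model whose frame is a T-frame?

Yes, satisfiable

1. Dia Dia ((Dia (not p1 and p2) or ((not p2 or not p3) and not p2)) implies p3), w0
2. Dia ((Dia (not p1 and p2) or ((not p2 or not p3) and not p2)) implies p3), w1
3. (Dia (not p1 and p2) or ((not p2 or not p3) and not p2)) implies p3, w2
4. p3, w2
Accessibility: w0Rw0, w0Rw1, w1Rw1, w1Rw2, w2Rw2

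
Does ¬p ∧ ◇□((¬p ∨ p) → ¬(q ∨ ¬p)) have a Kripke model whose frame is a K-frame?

1. ¬p ∧ ◇□((¬p ∨ p) → ¬(q ∨ ¬p)), 0
2. ¬p, 0
3. ◇□((¬p ∨ p) → ¬(q ∨ ¬p)), 0
4. □((¬p ∨ p) → ¬(q ∨ ¬p)), 1
Accessibility: 0R1

Satisfiable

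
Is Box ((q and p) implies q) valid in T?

Yes, valid

Tableau for the negation not Box ((q and p) implies q):
1. not Box ((q and p) implies q), u
2. not ((q and p) implies q), v
3. q and p, v
4. not q, v
5. q, v
6. p, v
Accessibility: uRu, uRv, vRv
Branch closes: q and not q both at v.
All branches of the negation close; one closing branch shown above.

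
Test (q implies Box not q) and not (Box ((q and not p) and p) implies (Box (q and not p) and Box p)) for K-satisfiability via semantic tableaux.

No, unsatisfiable

1. (q implies Box not q) and not (Box ((q and not p) and p) implies (Box (q and not p) and Box p)), w0
2. q implies Box not q, w0
3. not (Box ((q and not p) and p) implies (Box (q and not p) and Box p)), w0
4. Box ((q and not p) and p), w0
5. not (Box (q and not p) and Box p), w0
6. Box not q, w0
7. not Box (q and not p), w0
8. not (q and not p), w1
9. (q and not p) and p, w1
10. q and not p, w1
11. p, w1
12. q, w1
13. not p, w1
Accessibility: w0Rw1
Branch closes: p and not p both at w1.
(One branch shown.) All branches close.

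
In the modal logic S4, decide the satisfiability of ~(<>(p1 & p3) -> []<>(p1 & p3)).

1. ~(<>(p1 & p3) -> []<>(p1 & p3)), 0
2. <>(p1 & p3), 0
3. ~[]<>(p1 & p3), 0
4. p1 & p3, 1
5. p1, 1
6. p3, 1
7. ~<>(p1 & p3), 2
8. ~(p1 & p3), 2
9. ~p3, 2
Accessibility: 0R0, 0R1, 0R2, 1R1, 2R2

Yes, satisfiable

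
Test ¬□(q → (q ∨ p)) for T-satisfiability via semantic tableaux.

1. ¬□(q → (q ∨ p)), 0
2. ¬(q → (q ∨ p)), 1   [¬□-rule on 1: fresh world 1, 0R1]
3. q, 1   [¬→-rule on 2]
4. ¬(q ∨ p), 1   [¬→-rule on 2]
5. ¬q, 1   [¬∨-rule on 4]
6. ¬p, 1   [¬∨-rule on 4]
Accessibility: 0R0, 0R1, 1R1
Branch closes: q and ¬q both at 1.
Every branch closes; the branch above is one of them.

No, unsatisfiable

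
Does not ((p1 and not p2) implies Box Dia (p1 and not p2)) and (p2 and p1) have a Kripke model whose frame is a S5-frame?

Unsatisfiable (every branch closes)

1. not ((p1 and not p2) implies Box Dia (p1 and not p2)) and (p2 and p1), u
2. not ((p1 and not p2) implies Box Dia (p1 and not p2)), u
3. p2 and p1, u
4. p1 and not p2, u
5. not Box Dia (p1 and not p2), u
6. p2, u
7. p1, u
8. not p2, u
Accessibility: uRu
Branch closes: p2 and not p2 both at u.
(One branch shown.) All branches close.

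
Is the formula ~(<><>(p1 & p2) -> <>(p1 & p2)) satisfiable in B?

1. ~(<><>(p1 & p2) -> <>(p1 & p2)), w0
2. <><>(p1 & p2), w0
3. ~<>(p1 & p2), w0
4. ~(p1 & p2), w0
5. ~p2, w0
6. <>(p1 & p2), w1
7. ~(p1 & p2), w1
8. ~p2, w1
9. p1 & p2, w2
10. p1, w2
11. p2, w2
Accessibility: w0Rw0, w0Rw1, w1Rw0, w1Rw1, w1Rw2, w2Rw1, w2Rw2

Satisfiable (open branch found)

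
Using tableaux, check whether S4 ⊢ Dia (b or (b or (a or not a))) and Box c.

Tableau for the negation not (Dia (b or (b or (a or not a))) and Box c):
1. not (Dia (b or (b or (a or not a))) and Box c), 0
2. not Box c, 0
3. not c, 1
Accessibility: 0R0, 0R1, 1R1
The negation has an open branch (countermodel exists).

Not valid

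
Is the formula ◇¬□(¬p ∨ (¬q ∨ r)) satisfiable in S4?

Satisfiable

1. ◇¬□(¬p ∨ (¬q ∨ r)), 0
2. ¬□(¬p ∨ (¬q ∨ r)), 1
3. ¬(¬p ∨ (¬q ∨ r)), 2
4. p, 2
5. ¬(¬q ∨ r), 2
6. q, 2
7. ¬r, 2
Accessibility: 0R0, 0R1, 0R2, 1R1, 1R2, 2R2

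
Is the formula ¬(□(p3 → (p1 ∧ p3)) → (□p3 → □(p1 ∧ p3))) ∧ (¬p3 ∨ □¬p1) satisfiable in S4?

1. ¬(□(p3 → (p1 ∧ p3)) → (□p3 → □(p1 ∧ p3))) ∧ (¬p3 ∨ □¬p1), w0
2. ¬(□(p3 → (p1 ∧ p3)) → (□p3 → □(p1 ∧ p3))), w0   [∧-rule on 1]
3. ¬p3 ∨ □¬p1, w0   [∧-rule on 1]
4. □(p3 → (p1 ∧ p3)), w0   [¬→-rule on 2]
5. ¬(□p3 → □(p1 ∧ p3)), w0   [¬→-rule on 2]
6. □p3, w0   [¬→-rule on 5]
7. ¬□(p1 ∧ p3), w0   [¬→-rule on 5]
8. p3 → (p1 ∧ p3), w0   [□-rule on 4 via w0Rw0]
9. p3, w0   [□-rule on 6 via w0Rw0]
10. □¬p1, w0   [∨-rule on 3 (branches; this branch)]
11. ¬p1, w0   [□-rule on 10 via w0Rw0]
12. p1 ∧ p3, w0   [→-rule on 8 (branches; this branch)]
13. p1, w0   [∧-rule on 12]
Accessibility: w0Rw0
Branch closes: p1 and ¬p1 both at w0.
All branches of the tableau close; one closing branch shown above.

Unsatisfiable (every branch closes)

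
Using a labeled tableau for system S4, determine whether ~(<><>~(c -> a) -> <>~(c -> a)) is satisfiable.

1. ~(<><>~(c -> a) -> <>~(c -> a)), u
2. <><>~(c -> a), u   [~->-rule on 1]
3. ~<>~(c -> a), u   [~->-rule on 1]
4. c -> a, u   [~<>-rule on 3 via uRu]
5. a, u   [->-rule on 4 (branches; this branch)]
6. <>~(c -> a), v   [<>-rule on 2: fresh world v, uRv]
7. c -> a, v   [~<>-rule on 3 via uRv]
8. a, v   [->-rule on 7 (branches; this branch)]
9. ~(c -> a), w   [<>-rule on 6: fresh world w, vRw]
10. c, w   [~->-rule on 9]
11. ~a, w   [~->-rule on 9]
12. c -> a, w   [~<>-rule on 3 via uRw]
13. a, w   [->-rule on 12 (branches; this branch)]
Accessibility: uRu, uRv, uRw, vRv, vRw, wRw
Branch closes: a and ~a both at w.
Every branch closes; the branch above is one of them.

Unsatisfiable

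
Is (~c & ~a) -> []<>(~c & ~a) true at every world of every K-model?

Tableau for the negation ~((~c & ~a) -> []<>(~c & ~a)):
1. ~((~c & ~a) -> []<>(~c & ~a)), u
2. ~c & ~a, u   [~->-rule on 1]
3. ~[]<>(~c & ~a), u   [~->-rule on 1]
4. ~c, u   [&-rule on 2]
5. ~a, u   [&-rule on 2]
6. ~<>(~c & ~a), v   [~[]-rule on 3: fresh world v, uRv]
Accessibility: uRv
The negation has an open branch (countermodel exists).

No, not valid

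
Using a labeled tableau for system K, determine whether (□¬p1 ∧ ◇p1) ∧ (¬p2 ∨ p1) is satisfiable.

Unsatisfiable (every branch closes)

1. (□¬p1 ∧ ◇p1) ∧ (¬p2 ∨ p1), u
2. □¬p1 ∧ ◇p1, u   [∧-rule on 1]
3. ¬p2 ∨ p1, u   [∧-rule on 1]
4. □¬p1, u   [∧-rule on 2]
5. ◇p1, u   [∧-rule on 2]
6. p1, u   [∨-rule on 3 (branches; this branch)]
7. p1, v   [◇-rule on 5: fresh world v, uRv]
8. ¬p1, v   [□-rule on 4 via uRv]
Accessibility: uRv
Branch closes: p1 and ¬p1 both at v.
All branches of the tableau close; one closing branch shown above.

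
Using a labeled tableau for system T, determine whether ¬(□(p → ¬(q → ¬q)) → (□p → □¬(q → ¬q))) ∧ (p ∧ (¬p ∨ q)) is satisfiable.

No, unsatisfiable

1. ¬(□(p → ¬(q → ¬q)) → (□p → □¬(q → ¬q))) ∧ (p ∧ (¬p ∨ q)), u
2. ¬(□(p → ¬(q → ¬q)) → (□p → □¬(q → ¬q))), u   [∧-rule on 1]
3. p ∧ (¬p ∨ q), u   [∧-rule on 1]
4. □(p → ¬(q → ¬q)), u   [¬→-rule on 2]
5. ¬(□p → □¬(q → ¬q)), u   [¬→-rule on 2]
6. p, u   [∧-rule on 3]
7. ¬p ∨ q, u   [∧-rule on 3]
8. □p, u   [¬→-rule on 5]
9. ¬□¬(q → ¬q), u   [¬→-rule on 5]
10. p → ¬(q → ¬q), u   [□-rule on 4 via uRu]
11. q, u   [∨-rule on 7 (branches; this branch)]
12. ¬(q → ¬q), u   [→-rule on 10 (branches; this branch)]
13. q → ¬q, v   [¬□-rule on 9: fresh world v, uRv]
14. p → ¬(q → ¬q), v   [□-rule on 4 via uRv]
15. p, v   [□-rule on 8 via uRv]
16. ¬q, v   [→-rule on 13 (branches; this branch)]
17. ¬(q → ¬q), v   [→-rule on 14 (branches; this branch)]
18. q, v   [¬→-rule on 17]
Accessibility: uRu, uRv, vRv
Branch closes: q and ¬q both at v.
Every branch closes; the branch above is one of them.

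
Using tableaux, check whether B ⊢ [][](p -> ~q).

Tableau for the negation ~[][](p -> ~q):
1. ~[][](p -> ~q), u
2. ~[](p -> ~q), v   [~[]-rule on 1: fresh world v, uRv]
3. ~(p -> ~q), w   [~[]-rule on 2: fresh world w, vRw]
4. p, w   [~->-rule on 3]
5. q, w   [~->-rule on 3]
Accessibility: uRu, uRv, vRu, vRv, vRw, wRv, wRw
The negation has an open branch (countermodel exists).

Invalid (countermodel exists)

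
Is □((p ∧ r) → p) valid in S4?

Tableau for the negation ¬□((p ∧ r) → p):
1. ¬□((p ∧ r) → p), u
2. ¬((p ∧ r) → p), v
3. p ∧ r, v
4. ¬p, v
5. p, v
6. r, v
Accessibility: uRu, uRv, vRv
Branch closes: p and ¬p both at v.
Every branch of the negation's tableau closes; the branch above is one of them.

Yes, valid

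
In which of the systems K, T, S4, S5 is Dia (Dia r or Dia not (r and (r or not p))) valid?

T-tableau for the negation not Dia (Dia r or Dia not (r and (r or not p))):
1. not Dia (Dia r or Dia not (r and (r or not p))), u
2. not (Dia r or Dia not (r and (r or not p))), u
3. not Dia r, u
4. not Dia not (r and (r or not p)), u
5. not r, u
6. r and (r or not p), u
7. r, u
8. r or not p, u
Accessibility: uRu
Branch closes: r and not r both at u.
Every branch closes (one shown): valid in T, hence also in S4, S5 (every theorem of T is a theorem of S4 and S5).
K-tableau for the negation not Dia (Dia r or Dia not (r and (r or not p))):
1. not Dia (Dia r or Dia not (r and (r or not p))), u
Complete open branch: countermodel on a K-frame, so not valid in K.

T, S4, S5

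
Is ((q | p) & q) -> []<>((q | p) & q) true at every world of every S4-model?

Invalid (countermodel exists)

Tableau for the negation ~(((q | p) & q) -> []<>((q | p) & q)):
1. ~(((q | p) & q) -> []<>((q | p) & q)), u
2. (q | p) & q, u
3. ~[]<>((q | p) & q), u
4. q | p, u
5. q, u
6. p, u
7. ~<>((q | p) & q), v
8. ~((q | p) & q), v
9. ~q, v
Accessibility: uRu, uRv, vRv
The negation has an open branch (countermodel exists).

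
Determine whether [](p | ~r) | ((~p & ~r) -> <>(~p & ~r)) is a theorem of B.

Valid in B

Tableau for the negation ~([](p | ~r) | ((~p & ~r) -> <>(~p & ~r))):
1. ~([](p | ~r) | ((~p & ~r) -> <>(~p & ~r))), 0
2. ~[](p | ~r), 0
3. ~((~p & ~r) -> <>(~p & ~r)), 0
4. ~p & ~r, 0
5. ~<>(~p & ~r), 0
6. ~p, 0
7. ~r, 0
8. ~(~p & ~r), 0
9. r, 0
Accessibility: 0R0
Branch closes: r and ~r both at 0.
Every branch of the negation's tableau closes; the branch above is one of them.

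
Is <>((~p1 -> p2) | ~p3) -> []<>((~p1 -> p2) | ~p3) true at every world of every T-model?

Tableau for the negation ~(<>((~p1 -> p2) | ~p3) -> []<>((~p1 -> p2) | ~p3)):
1. ~(<>((~p1 -> p2) | ~p3) -> []<>((~p1 -> p2) | ~p3)), u
2. <>((~p1 -> p2) | ~p3), u
3. ~[]<>((~p1 -> p2) | ~p3), u
4. (~p1 -> p2) | ~p3, v
5. ~p3, v
6. ~<>((~p1 -> p2) | ~p3), w
7. ~((~p1 -> p2) | ~p3), w
8. ~(~p1 -> p2), w
9. p3, w
10. ~p1, w
11. ~p2, w
Accessibility: uRu, uRv, uRw, vRv, wRw
The negation has an open branch (countermodel exists).

Not valid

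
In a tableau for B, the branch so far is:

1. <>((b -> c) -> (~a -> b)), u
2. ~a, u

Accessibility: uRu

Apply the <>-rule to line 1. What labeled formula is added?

a fresh world v with uRv, and (b -> c) -> (~a -> b) at v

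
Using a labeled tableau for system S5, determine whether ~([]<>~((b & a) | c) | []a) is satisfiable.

1. ~([]<>~((b & a) | c) | []a), w0
2. ~[]<>~((b & a) | c), w0   [~|-rule on 1]
3. ~[]a, w0   [~|-rule on 1]
4. ~<>~((b & a) | c), w1   [~[]-rule on 2: fresh world w1, w0Rw1]
5. (b & a) | c, w0   [~<>-rule on 4 via w1Rw0]
6. (b & a) | c, w1   [~<>-rule on 4 via w1Rw1]
7. c, w0   [|-rule on 5 (branches; this branch)]
8. c, w1   [|-rule on 6 (branches; this branch)]
9. ~a, w2   [~[]-rule on 3: fresh world w2, w0Rw2]
10. (b & a) | c, w2   [~<>-rule on 4 via w1Rw2]
11. c, w2   [|-rule on 10 (branches; this branch)]
Accessibility: w0Rw0, w0Rw1, w0Rw2, w1Rw0, w1Rw1, w1Rw2, w2Rw0, w2Rw1, w2Rw2

Yes, satisfiable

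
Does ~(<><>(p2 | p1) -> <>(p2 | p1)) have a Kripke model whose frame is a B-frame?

Yes, satisfiable

1. ~(<><>(p2 | p1) -> <>(p2 | p1)), 0
2. <><>(p2 | p1), 0
3. ~<>(p2 | p1), 0
4. ~(p2 | p1), 0
5. ~p2, 0
6. ~p1, 0
7. <>(p2 | p1), 1
8. ~(p2 | p1), 1
9. ~p2, 1
10. ~p1, 1
11. p2 | p1, 2
12. p1, 2
Accessibility: 0R0, 0R1, 1R0, 1R1, 1R2, 2R1, 2R2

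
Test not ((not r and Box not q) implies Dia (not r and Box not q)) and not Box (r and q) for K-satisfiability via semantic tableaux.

1. not ((not r and Box not q) implies Dia (not r and Box not q)) and not Box (r and q), u
2. not ((not r and Box not q) implies Dia (not r and Box not q)), u   [and-rule on 1]
3. not Box (r and q), u   [and-rule on 1]
4. not r and Box not q, u   [neg-implies-rule on 2]
5. not Dia (not r and Box not q), u   [neg-implies-rule on 2]
6. not r, u   [and-rule on 4]
7. Box not q, u   [and-rule on 4]
8. not (r and q), v   [neg-Box-rule on 3: fresh world v, uRv]
9. not (not r and Box not q), v   [neg-Dia-rule on 5 via uRv]
10. not q, v   [Box-rule on 7 via uRv]
11. not Box not q, v   [neg-and-rule on 9 (branches; this branch)]
12. q, w   [neg-Box-rule on 11: fresh world w, vRw]
Accessibility: uRv, vRw

Satisfiable (open branch found)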